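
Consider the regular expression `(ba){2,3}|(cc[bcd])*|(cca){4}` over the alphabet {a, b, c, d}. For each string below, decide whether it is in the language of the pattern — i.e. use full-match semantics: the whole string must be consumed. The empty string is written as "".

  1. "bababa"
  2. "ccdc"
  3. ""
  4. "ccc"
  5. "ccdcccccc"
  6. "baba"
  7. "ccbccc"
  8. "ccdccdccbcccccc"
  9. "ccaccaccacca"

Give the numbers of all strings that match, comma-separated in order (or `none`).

1, 3, 4, 5, 6, 7, 8, 9

1 → match
2 → no match
3 → match
4 → match
5 → match
6 → match
7 → match
8 → match
9 → match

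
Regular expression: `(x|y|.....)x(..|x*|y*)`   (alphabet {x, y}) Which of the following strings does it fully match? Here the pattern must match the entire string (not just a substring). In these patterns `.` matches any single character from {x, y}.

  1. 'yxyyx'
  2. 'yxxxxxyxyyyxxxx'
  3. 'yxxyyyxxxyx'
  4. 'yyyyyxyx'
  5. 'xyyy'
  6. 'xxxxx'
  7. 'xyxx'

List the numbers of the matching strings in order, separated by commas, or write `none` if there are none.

1 → no match
2 → no match
3 → no match
4 → match
5 → no match
6 → match
7 → no match

4, 6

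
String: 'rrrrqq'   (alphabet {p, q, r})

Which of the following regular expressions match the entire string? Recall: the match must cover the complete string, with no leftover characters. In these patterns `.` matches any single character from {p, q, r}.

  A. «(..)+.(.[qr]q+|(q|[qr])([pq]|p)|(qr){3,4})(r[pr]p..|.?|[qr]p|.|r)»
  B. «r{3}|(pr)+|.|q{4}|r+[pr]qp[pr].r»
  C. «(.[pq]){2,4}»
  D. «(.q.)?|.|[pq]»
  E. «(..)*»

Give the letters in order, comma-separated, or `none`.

A → match
B → no match
C → no match
D → no match
E → match

A, E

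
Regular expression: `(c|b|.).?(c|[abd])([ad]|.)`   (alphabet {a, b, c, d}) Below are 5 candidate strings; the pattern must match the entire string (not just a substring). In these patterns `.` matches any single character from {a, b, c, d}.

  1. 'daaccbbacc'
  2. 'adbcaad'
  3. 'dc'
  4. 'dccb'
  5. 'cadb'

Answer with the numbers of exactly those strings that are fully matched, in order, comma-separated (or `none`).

4, 5

1 → no match
2 → no match
3 → no match
4 → match
5 → match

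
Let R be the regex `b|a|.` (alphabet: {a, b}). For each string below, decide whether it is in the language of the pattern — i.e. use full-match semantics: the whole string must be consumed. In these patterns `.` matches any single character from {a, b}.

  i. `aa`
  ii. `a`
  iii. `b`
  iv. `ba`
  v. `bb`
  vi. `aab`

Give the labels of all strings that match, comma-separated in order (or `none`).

i → no match
ii → match
iii → match
iv → no match
v → no match
vi → no match

ii, iii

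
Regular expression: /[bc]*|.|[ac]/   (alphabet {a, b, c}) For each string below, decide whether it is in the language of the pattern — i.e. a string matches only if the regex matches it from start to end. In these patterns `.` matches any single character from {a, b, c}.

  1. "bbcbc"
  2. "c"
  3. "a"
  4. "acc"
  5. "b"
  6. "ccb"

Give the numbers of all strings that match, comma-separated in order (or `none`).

1 → match
2 → match
3 → match
4 → no match
5 → match
6 → match

1, 2, 3, 5, 6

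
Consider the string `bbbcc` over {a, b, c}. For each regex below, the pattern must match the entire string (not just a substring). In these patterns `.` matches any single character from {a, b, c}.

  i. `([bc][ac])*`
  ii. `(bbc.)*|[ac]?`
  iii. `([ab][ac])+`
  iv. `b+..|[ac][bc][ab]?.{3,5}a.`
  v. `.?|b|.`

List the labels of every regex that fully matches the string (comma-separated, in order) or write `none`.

i → no match
ii → no match
iii → no match
iv → match
v → no match

iv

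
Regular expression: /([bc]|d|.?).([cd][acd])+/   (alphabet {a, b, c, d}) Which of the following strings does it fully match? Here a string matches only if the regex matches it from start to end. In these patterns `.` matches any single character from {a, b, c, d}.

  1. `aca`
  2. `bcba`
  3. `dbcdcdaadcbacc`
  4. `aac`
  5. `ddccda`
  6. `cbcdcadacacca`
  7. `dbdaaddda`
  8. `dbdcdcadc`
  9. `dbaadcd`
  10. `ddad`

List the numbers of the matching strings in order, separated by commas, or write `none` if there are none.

1. `aca` → match
2. `bcba` → no match
3 → no match
4. `aac` → no match
5. `ddccda` → match
6 → no match
7. `dbdaaddda` → no match
8. `dbdcdcadc` → no match
9. `dbaadcd` → no match
10. `ddad` → no match

1, 5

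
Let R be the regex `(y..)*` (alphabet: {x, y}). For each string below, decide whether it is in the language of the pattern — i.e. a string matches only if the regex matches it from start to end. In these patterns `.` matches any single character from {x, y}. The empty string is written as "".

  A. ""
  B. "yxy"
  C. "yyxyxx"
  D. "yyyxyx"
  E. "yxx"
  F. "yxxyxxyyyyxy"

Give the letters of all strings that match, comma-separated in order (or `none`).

A, B, C, E, F

A → match
B → match
C → match
D → no match
E → match
F → match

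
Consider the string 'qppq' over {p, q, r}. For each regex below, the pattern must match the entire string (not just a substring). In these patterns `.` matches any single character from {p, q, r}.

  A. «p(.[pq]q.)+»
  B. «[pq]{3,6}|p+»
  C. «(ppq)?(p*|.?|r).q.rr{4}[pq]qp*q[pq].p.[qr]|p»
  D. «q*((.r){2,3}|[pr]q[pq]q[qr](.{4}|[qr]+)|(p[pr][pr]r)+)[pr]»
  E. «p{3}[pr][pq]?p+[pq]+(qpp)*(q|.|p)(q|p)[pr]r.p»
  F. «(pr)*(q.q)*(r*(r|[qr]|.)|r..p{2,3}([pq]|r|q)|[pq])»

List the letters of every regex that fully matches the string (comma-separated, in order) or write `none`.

A → no match — must start with 'p'
B → match
C → no match
D → no match
E → no match — must start with 'p'
F → no match

B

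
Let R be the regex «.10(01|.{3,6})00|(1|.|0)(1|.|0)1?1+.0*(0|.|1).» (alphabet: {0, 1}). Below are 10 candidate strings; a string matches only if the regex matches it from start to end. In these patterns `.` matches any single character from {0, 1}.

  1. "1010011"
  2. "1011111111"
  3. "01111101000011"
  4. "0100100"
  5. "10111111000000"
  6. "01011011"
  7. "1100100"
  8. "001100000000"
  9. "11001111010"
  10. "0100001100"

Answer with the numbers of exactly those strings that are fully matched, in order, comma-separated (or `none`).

1 → match
2 → match
3 → no match
4 → match
5 → match
6 → no match
7 → match
8 → match
9 → no match
10 → match

1, 2, 4, 5, 7, 8, 10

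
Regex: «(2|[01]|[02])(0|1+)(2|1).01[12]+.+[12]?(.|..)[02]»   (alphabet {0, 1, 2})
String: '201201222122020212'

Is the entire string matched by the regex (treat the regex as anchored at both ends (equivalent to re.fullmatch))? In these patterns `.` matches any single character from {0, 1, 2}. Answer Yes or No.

Yes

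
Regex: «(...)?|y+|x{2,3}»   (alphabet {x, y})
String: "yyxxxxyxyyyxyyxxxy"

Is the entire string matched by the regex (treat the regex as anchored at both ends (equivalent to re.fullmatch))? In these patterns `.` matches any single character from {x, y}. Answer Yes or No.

No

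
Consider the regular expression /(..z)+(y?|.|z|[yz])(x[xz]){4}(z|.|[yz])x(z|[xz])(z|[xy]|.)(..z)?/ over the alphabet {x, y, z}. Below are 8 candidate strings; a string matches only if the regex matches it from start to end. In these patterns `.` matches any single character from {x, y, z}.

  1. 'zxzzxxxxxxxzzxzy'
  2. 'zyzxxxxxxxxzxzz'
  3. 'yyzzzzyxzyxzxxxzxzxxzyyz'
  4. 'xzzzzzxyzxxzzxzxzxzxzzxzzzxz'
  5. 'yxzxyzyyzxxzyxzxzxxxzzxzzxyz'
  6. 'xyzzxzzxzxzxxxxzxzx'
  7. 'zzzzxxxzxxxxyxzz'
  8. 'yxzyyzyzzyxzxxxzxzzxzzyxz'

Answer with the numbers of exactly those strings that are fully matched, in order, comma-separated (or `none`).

1 → match
2 → match
3 → no match
4 → match
5 → match
6 → match
7 → match
8 → match

1, 2, 4, 5, 6, 7, 8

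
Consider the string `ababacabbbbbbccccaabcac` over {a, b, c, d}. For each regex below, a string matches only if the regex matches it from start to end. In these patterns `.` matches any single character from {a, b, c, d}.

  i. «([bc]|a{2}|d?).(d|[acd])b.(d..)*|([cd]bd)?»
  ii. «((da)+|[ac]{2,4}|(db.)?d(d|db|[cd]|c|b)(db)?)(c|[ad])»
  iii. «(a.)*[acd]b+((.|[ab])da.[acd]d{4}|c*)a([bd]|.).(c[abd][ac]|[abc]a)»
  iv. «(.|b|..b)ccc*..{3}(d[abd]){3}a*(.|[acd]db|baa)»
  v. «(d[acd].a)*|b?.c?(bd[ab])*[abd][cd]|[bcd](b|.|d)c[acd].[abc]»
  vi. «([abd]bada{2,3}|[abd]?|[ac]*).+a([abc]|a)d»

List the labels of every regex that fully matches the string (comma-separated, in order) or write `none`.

i → no match
ii → no match
iii → match
iv → no match
v → no match
vi → no match — must end with `d`

iii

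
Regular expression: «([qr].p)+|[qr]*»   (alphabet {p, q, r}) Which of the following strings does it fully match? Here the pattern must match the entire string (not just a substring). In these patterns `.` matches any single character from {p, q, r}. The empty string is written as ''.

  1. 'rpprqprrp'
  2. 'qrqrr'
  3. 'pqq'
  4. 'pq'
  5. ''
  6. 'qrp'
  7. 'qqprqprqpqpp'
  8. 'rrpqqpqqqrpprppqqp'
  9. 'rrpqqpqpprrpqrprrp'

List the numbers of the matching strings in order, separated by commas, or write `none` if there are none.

1 → match
2 → match
3 → no match
4 → no match
5 → match
6 → match
7 → match
8 → no match
9 → match

1, 2, 5, 6, 7, 9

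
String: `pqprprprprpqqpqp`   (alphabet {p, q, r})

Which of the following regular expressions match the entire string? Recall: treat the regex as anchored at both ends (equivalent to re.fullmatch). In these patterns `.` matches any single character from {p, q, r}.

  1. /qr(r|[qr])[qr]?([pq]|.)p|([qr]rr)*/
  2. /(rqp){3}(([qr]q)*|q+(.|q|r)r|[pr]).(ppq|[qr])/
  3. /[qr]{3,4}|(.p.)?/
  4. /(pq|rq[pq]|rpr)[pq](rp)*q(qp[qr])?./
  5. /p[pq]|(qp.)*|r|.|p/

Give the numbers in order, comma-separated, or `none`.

4

1 → no match
2 → no match — must start with `rqp`
3 → no match
4 → match
5 → no match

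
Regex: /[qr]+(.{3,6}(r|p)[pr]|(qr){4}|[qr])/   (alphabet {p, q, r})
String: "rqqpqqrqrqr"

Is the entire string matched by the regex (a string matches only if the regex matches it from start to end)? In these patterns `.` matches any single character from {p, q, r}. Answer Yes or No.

No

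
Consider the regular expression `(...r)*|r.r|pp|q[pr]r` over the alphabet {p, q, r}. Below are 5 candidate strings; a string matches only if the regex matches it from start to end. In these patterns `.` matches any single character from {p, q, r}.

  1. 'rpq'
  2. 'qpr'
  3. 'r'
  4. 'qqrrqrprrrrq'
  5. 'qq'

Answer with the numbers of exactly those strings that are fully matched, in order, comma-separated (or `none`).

2

1 → no match
2 → match
3 → no match
4 → no match
5 → no match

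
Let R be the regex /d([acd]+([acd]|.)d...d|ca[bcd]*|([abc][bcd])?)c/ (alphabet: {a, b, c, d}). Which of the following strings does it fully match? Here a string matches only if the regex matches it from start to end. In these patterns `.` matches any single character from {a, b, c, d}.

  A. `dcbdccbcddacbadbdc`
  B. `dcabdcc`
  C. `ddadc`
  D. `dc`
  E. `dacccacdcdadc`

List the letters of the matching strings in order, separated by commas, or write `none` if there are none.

A → no match
B → match
C → no match
D → match
E → match

B, D, E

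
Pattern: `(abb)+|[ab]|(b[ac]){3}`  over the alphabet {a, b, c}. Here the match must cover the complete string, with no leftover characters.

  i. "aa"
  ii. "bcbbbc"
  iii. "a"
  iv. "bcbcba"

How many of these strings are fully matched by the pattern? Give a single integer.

2

i → no match
ii → no match
iii → match
iv → match
Total matched: 2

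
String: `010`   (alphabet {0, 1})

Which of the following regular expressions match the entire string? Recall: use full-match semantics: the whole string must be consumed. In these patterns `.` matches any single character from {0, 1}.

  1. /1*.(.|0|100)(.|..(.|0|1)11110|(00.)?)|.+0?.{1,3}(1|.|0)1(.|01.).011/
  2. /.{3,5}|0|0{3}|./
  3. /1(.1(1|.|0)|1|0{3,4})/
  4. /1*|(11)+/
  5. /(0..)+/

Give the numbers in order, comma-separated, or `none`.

1, 2, 5

1 → match
2 → match
3 → no match — must start with `1`
4 → no match
5 → match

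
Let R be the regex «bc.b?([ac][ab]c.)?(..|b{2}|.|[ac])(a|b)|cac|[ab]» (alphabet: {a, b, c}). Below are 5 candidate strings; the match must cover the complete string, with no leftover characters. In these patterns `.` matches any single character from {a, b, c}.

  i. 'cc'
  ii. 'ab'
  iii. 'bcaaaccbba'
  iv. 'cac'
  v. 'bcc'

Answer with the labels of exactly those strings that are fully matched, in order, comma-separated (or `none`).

i → no match
ii → no match
iii → match
iv → match
v → no match

iii, iv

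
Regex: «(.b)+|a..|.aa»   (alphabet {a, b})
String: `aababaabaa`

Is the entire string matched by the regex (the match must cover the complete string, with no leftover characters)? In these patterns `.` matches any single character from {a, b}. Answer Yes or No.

No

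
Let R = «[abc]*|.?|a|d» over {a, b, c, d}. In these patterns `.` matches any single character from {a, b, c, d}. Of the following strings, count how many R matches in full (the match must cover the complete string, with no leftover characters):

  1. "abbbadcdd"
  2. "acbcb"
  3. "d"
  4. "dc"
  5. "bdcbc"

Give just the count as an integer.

2

1 → no match
2 → match
3 → match
4 → no match
5 → no match
Total matched: 2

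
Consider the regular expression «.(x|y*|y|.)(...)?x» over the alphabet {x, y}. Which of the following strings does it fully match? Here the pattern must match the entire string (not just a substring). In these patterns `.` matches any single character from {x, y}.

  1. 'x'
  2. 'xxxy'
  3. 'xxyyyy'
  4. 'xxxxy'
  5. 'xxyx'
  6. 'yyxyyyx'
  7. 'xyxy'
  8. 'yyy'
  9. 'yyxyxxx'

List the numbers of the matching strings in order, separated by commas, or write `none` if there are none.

1 → no match
2 → no match — must end with 'x'
3 → no match — must end with 'x'
4 → no match — must end with 'x'
5 → no match
6 → no match
7 → no match — must end with 'x'
8 → no match — must end with 'x'
9 → no match

none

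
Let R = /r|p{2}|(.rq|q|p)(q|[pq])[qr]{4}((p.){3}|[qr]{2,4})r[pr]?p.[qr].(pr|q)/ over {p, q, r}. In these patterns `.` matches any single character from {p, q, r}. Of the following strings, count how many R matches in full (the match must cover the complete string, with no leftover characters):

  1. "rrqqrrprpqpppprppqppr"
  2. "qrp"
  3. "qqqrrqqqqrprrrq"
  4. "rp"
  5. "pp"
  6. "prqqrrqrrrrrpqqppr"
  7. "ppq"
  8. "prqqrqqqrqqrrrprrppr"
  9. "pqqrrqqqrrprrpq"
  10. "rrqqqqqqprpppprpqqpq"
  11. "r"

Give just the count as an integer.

7

1 → no match
2 → no match
3 → match
4 → no match
5 → match
6 → match
7 → no match
8 → match
9 → match
10 → match
11 → match
Total matched: 7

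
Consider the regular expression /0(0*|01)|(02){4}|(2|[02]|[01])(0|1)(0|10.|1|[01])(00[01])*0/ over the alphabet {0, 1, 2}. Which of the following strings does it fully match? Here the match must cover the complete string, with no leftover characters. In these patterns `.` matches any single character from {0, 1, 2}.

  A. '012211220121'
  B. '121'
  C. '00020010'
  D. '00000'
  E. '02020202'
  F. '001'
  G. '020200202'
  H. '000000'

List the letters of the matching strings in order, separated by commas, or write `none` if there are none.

A → no match
B → no match
C → no match
D → match
E → match
F → match
G → no match
H → match

D, E, F, H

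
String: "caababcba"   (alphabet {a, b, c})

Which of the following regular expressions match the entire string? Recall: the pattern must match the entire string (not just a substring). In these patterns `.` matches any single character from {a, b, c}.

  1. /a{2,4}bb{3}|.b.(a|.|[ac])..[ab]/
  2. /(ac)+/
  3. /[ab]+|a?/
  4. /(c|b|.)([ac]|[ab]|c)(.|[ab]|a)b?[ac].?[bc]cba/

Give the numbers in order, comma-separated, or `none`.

4

1 → no match
2 → no match — must start with "ac"
3 → no match
4 → match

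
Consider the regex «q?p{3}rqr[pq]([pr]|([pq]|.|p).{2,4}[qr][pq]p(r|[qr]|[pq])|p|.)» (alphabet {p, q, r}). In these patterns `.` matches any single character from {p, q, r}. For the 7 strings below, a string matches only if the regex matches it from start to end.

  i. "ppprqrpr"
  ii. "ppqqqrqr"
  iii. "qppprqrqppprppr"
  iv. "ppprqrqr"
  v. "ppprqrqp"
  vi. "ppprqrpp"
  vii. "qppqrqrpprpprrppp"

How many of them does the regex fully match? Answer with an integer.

5

i. "ppprqrpr" → match
ii. "ppqqqrqr" → no match
iii → match
iv. "ppprqrqr" → match
v. "ppprqrqp" → match
vi. "ppprqrpp" → match
vii → no match
Total matched: 5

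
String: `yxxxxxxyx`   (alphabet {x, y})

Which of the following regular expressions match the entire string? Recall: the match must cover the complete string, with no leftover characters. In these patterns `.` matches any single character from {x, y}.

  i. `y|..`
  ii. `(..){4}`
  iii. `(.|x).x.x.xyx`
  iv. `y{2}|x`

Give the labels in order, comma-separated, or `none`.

iii

i → no match
ii → no match
iii → match
iv → no match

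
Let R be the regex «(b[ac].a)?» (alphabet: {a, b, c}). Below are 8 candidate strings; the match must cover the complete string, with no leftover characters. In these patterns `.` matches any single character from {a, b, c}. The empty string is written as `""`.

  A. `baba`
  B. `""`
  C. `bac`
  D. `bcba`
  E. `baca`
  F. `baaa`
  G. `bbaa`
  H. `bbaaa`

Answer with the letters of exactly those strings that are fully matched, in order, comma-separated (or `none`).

A, B, D, E, F

A → match
B → match
C → no match
D → match
E → match
F → match
G → no match
H → no match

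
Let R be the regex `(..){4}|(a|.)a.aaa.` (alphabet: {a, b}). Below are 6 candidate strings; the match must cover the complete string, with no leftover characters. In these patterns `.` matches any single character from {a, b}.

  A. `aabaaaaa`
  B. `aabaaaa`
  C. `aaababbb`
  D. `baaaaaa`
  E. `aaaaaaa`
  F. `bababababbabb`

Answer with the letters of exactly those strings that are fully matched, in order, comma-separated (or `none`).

A, B, C, D, E

A. `aabaaaaa` → match
B. `aabaaaa` → match
C. `aaababbb` → match
D. `baaaaaa` → match
E. `aaaaaaa` → match
F → no match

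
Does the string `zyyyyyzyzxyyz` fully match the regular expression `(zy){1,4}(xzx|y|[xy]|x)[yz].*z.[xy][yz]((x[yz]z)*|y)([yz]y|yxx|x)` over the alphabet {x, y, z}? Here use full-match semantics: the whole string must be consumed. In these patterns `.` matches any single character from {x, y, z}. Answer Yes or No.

No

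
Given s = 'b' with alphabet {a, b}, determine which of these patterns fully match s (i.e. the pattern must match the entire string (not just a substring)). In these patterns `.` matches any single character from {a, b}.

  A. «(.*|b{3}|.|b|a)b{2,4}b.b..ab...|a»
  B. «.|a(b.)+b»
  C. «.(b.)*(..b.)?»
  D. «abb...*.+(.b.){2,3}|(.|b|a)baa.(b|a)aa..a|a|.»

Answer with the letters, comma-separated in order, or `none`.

A → no match
B → match
C → match
D → match

B, C, D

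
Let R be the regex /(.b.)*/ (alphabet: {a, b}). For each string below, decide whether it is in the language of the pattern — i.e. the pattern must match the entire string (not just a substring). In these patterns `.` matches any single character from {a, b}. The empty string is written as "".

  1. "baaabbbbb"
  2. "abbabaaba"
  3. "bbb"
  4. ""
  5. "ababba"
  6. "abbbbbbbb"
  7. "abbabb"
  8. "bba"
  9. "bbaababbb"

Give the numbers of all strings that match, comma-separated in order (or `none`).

1 → no match
2 → match
3 → match
4 → match
5 → match
6 → match
7 → match
8 → match
9 → match

2, 3, 4, 5, 6, 7, 8, 9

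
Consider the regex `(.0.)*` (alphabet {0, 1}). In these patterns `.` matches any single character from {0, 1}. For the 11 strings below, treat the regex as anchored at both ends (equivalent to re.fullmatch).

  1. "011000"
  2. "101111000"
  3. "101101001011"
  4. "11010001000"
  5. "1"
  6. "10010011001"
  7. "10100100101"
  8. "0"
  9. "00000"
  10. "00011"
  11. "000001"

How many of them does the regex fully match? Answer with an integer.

1

1 → no match
2 → no match
3 → no match
4 → no match
5 → no match
6 → no match
7 → no match
8 → no match
9 → no match
10 → no match
11 → match
Total matched: 1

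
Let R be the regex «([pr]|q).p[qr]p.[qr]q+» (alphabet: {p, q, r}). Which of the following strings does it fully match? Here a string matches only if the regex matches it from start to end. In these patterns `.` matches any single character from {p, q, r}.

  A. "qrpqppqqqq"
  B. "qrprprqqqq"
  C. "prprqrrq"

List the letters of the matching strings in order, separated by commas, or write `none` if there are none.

A → match
B → match
C → no match

A, B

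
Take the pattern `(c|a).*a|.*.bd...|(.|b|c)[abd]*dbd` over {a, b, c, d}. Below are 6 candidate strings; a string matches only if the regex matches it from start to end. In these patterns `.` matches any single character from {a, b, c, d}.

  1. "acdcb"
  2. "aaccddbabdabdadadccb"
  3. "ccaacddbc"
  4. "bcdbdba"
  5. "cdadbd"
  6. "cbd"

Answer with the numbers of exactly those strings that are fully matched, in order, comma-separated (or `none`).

1 → no match
2 → no match
3 → no match
4 → no match
5 → match
6 → no match

5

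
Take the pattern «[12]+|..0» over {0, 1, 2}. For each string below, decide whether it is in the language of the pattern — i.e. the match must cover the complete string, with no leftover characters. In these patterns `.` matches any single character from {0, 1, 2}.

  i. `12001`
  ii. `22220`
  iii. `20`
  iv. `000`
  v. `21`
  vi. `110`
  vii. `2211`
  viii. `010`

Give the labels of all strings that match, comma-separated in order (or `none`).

i → no match
ii → no match
iii → no match
iv → match
v → match
vi → match
vii → match
viii → match

iv, v, vi, vii, viii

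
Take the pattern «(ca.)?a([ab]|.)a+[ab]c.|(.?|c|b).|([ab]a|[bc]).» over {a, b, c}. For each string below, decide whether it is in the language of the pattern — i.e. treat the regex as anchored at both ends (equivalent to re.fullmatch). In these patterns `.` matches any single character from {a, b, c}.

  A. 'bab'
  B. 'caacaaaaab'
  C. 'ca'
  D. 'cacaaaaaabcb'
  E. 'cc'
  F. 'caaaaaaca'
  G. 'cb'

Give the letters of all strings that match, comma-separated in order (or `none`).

A, C, D, E, F, G

A. 'bab' → match
B. 'caacaaaaab' → no match
C. 'ca' → match
D. 'cacaaaaaabcb' → match
E. 'cc' → match
F. 'caaaaaaca' → match
G. 'cb' → match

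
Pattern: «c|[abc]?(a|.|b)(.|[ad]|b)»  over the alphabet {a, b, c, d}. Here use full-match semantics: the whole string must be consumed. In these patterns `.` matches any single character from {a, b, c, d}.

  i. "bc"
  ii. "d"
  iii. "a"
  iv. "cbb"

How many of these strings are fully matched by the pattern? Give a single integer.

2

i. "bc" → match
ii. "d" → no match
iii. "a" → no match
iv. "cbb" → match
Total matched: 2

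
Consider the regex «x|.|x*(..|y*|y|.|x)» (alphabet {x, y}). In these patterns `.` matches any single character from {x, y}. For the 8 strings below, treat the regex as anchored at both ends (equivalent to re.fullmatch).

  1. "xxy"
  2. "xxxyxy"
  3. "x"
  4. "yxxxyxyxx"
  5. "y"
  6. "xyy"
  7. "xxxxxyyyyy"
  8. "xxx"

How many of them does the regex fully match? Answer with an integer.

6

1 → match
2 → no match
3 → match
4 → no match
5 → match
6 → match
7 → match
8 → match
Total matched: 6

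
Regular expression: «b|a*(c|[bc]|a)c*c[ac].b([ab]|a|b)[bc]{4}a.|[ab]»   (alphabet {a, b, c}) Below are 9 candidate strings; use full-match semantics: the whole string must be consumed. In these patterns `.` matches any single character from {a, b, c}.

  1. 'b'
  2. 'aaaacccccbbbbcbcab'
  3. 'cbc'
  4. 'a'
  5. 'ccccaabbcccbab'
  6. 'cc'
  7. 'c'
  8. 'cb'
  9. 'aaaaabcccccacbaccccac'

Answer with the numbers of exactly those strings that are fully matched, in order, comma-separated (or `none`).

1, 2, 4, 5, 9

1 → match
2 → match
3 → no match
4 → match
5 → match
6 → no match
7 → no match
8 → no match
9 → match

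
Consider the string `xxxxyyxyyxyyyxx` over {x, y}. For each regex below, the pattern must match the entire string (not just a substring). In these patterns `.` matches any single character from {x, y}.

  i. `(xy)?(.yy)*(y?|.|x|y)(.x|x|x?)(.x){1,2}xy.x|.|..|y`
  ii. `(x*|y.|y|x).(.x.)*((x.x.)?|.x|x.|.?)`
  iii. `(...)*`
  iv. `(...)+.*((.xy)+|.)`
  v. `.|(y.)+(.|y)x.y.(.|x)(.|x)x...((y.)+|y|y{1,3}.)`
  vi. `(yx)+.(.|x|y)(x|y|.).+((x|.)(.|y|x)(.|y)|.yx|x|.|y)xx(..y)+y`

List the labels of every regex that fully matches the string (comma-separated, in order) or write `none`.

iii, iv

i → no match
ii → no match
iii → match
iv → match
v → no match
vi → no match — must start with `yx`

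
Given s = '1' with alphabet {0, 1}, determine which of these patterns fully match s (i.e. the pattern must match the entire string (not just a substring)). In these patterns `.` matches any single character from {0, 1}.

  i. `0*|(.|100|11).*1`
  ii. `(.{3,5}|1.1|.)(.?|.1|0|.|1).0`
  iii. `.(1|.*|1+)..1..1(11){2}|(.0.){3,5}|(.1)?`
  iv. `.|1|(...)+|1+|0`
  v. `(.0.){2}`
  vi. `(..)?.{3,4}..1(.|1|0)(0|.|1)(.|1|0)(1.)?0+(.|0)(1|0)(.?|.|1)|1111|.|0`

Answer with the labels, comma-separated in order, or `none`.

iv, vi

i → no match
ii → no match — must end with '0'
iii → no match
iv → match
v → no match
vi → match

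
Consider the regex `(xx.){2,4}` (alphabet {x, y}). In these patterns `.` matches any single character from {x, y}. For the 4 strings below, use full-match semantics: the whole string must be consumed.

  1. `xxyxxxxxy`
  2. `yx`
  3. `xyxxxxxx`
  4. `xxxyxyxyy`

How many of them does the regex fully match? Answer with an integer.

1 → match
2 → no match — must start with `xx`
3 → no match — must start with `xx`
4 → no match
Total matched: 1

1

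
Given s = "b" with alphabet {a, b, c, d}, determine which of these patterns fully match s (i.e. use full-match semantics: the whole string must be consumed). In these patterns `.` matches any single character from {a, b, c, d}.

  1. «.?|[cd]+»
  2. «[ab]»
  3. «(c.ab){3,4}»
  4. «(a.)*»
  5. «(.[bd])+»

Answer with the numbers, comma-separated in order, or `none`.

1 → match
2 → match
3 → no match — must start with "c"
4 → no match
5 → no match

1, 2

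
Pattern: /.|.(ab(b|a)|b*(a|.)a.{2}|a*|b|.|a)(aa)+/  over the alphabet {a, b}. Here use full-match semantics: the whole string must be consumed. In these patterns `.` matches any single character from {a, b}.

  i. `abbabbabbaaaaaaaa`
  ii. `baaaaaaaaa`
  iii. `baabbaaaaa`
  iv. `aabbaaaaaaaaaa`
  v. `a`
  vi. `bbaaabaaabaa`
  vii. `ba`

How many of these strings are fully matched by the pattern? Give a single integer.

3

i → no match
ii. `baaaaaaaaa` → match
iii. `baabbaaaaa` → no match
iv → match
v. `a` → match
vi. `bbaaabaaabaa` → no match
vii. `ba` → no match
Total matched: 3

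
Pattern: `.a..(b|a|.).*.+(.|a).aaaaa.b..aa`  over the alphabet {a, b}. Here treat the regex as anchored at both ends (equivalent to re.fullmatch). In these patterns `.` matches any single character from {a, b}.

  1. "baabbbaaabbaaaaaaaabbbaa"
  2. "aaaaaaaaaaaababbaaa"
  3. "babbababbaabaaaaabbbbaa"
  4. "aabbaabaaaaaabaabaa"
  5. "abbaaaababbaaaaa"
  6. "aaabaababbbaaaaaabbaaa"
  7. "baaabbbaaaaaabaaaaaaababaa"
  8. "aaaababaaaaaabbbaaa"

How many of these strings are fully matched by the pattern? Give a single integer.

5

1 → match
2 → no match
3 → match
4 → no match
5 → no match
6 → match
7 → match
8 → match
Total matched: 5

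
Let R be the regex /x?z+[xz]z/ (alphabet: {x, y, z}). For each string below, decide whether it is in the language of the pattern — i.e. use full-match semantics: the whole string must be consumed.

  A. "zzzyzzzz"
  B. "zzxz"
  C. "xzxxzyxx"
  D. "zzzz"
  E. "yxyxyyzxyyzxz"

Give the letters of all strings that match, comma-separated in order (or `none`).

A → no match
B → match
C → no match — must end with "z"
D → match
E → no match

B, D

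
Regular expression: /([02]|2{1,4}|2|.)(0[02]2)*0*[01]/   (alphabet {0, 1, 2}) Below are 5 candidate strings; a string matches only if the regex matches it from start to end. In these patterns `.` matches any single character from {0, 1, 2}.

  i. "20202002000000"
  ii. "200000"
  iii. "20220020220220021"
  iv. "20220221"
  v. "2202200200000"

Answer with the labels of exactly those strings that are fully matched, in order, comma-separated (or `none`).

ii, iii, iv, v

i → no match
ii → match
iii → match
iv → match
v → match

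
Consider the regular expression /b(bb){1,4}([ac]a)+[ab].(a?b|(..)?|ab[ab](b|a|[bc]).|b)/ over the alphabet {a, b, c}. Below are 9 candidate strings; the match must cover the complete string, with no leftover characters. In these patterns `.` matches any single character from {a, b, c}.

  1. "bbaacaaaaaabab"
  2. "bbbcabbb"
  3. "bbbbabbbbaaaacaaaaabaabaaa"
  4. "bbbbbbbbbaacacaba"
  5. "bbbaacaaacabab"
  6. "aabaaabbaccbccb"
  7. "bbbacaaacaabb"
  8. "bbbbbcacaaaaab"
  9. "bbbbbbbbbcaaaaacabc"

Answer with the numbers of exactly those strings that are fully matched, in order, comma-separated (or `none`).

1 → no match — must start with "bbb"
2. "bbbcabbb" → match
3 → no match
4 → match
5 → match
6 → no match — must start with "bbb"
7 → no match
8 → match
9 → match

2, 4, 5, 8, 9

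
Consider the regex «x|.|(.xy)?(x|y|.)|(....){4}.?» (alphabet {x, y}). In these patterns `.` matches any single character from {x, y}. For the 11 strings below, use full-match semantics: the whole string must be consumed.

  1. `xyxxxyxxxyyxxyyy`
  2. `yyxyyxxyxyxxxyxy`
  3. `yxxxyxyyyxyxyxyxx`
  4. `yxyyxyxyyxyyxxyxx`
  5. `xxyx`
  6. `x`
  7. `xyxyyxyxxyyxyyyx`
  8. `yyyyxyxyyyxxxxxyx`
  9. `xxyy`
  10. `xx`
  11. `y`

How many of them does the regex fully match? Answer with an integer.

10

1 → match
2 → match
3 → match
4 → match
5 → match
6 → match
7 → match
8 → match
9 → match
10 → no match
11 → match
Total matched: 10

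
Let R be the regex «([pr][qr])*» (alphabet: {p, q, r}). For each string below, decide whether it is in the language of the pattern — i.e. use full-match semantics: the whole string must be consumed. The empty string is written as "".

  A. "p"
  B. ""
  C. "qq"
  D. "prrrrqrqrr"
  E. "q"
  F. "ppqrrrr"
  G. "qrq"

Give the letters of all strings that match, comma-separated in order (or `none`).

A. "p" → no match
B. "" → match
C. "qq" → no match
D. "prrrrqrqrr" → match
E. "q" → no match
F. "ppqrrrr" → no match
G. "qrq" → no match

B, D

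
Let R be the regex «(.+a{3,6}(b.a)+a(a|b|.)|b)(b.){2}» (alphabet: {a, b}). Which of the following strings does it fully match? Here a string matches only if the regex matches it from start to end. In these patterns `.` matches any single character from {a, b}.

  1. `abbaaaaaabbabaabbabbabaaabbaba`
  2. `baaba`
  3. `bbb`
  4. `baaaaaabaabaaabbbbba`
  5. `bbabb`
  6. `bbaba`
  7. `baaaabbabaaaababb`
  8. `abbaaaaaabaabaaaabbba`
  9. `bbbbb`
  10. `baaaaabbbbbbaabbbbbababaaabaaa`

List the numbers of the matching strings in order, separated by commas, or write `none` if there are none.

1, 5, 6, 7, 8, 9

1 → match
2 → no match
3 → no match
4 → no match
5 → match
6 → match
7 → match
8 → match
9 → match
10 → no match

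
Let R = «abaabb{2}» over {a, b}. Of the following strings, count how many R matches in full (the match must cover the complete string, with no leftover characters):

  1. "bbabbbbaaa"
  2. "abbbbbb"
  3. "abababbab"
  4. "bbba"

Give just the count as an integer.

1 → no match — must start with "abaabb"
2 → no match — must start with "abaabb"
3 → no match — must start with "abaabb"
4 → no match — must start with "abaabb"
Total matched: 0

0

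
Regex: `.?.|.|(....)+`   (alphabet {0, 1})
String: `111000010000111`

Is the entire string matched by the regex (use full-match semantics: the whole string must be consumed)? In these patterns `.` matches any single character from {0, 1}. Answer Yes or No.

No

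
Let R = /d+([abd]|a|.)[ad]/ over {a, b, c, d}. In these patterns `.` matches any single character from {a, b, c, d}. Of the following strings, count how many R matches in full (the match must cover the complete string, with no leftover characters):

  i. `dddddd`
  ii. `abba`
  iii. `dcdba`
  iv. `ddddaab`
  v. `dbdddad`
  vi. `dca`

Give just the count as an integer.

i → match
ii → no match — must start with `d`
iii → no match
iv → no match
v → no match
vi → match
Total matched: 2

2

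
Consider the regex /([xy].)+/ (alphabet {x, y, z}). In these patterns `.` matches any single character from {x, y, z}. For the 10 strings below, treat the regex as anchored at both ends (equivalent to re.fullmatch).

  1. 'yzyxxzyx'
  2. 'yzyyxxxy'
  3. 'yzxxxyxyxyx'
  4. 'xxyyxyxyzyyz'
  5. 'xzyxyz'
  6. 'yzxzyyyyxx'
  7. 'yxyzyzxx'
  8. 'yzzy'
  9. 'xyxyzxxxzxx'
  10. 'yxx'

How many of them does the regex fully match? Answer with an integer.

1 → match
2 → match
3 → no match
4 → no match
5 → match
6 → match
7 → match
8 → no match
9 → no match
10 → no match
Total matched: 5

5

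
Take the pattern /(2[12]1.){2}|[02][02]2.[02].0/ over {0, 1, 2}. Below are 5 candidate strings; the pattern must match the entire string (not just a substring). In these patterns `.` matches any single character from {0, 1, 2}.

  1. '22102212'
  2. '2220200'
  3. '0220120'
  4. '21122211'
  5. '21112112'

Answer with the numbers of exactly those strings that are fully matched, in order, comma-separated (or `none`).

1, 2, 4, 5

1 → match
2 → match
3 → no match
4 → match
5 → match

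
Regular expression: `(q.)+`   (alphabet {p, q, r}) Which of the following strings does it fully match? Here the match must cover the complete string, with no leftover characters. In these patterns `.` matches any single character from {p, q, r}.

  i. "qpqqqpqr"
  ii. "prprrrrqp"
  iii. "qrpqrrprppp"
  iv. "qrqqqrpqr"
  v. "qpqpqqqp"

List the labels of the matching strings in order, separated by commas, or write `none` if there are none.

i, v

i → match
ii → no match — must start with "q"
iii → no match
iv → no match
v → match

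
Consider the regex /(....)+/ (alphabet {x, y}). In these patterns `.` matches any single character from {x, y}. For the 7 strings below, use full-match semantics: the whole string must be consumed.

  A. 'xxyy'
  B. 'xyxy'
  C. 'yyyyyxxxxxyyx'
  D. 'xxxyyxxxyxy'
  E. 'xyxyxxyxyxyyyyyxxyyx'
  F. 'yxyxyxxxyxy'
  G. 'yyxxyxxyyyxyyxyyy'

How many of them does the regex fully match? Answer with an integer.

3

A → match
B → match
C → no match
D → no match
E → match
F → no match
G → no match
Total matched: 3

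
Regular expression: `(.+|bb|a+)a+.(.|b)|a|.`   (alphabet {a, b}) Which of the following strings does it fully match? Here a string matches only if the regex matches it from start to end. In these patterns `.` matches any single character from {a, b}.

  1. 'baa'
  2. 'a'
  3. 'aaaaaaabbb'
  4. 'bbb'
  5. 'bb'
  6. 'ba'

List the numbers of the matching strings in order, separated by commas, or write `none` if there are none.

2

1 → no match
2 → match
3 → no match
4 → no match
5 → no match
6 → no match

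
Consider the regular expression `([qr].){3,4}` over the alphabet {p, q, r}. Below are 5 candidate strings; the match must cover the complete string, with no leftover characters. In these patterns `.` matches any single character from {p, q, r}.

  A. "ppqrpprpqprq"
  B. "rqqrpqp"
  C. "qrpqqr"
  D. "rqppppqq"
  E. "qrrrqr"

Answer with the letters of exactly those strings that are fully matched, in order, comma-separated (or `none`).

A → no match
B → no match
C → no match
D → no match
E → match

E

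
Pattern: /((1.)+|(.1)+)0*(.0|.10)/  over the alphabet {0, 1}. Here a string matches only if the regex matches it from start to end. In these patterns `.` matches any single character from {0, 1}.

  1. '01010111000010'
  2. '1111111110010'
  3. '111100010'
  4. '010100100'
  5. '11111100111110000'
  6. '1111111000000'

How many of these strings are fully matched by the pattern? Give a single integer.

1 → match
2 → match
3 → match
4 → no match
5 → no match
6 → match
Total matched: 4

4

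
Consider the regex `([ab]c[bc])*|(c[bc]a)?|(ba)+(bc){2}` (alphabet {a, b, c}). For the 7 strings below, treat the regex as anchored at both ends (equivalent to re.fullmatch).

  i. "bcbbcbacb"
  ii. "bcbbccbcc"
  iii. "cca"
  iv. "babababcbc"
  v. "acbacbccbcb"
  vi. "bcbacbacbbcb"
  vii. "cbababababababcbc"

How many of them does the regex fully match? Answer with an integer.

i → match
ii → match
iii → match
iv → match
v → no match
vi → match
vii → no match
Total matched: 5

5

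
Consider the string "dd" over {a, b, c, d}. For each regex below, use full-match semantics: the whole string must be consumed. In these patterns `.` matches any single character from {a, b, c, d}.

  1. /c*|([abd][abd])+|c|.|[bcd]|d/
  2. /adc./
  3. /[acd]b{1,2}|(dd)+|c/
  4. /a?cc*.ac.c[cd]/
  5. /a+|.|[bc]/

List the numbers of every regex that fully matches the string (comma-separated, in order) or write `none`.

1, 3

1 → match
2 → no match — must start with "adc"
3 → match
4 → no match
5 → no match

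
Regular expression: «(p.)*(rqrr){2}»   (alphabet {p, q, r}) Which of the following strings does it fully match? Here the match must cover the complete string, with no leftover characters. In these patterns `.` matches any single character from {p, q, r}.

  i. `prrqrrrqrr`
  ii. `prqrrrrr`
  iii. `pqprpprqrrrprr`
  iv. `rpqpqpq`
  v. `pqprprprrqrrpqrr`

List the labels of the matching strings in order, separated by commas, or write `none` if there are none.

i → match
ii → no match — must end with `rqrr`
iii → no match — must end with `rqrr`
iv → no match — must end with `rqrr`
v → no match — must end with `rqrr`

i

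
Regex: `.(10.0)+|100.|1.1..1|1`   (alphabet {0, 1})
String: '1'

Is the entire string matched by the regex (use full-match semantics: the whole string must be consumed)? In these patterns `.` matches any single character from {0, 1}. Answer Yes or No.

Yes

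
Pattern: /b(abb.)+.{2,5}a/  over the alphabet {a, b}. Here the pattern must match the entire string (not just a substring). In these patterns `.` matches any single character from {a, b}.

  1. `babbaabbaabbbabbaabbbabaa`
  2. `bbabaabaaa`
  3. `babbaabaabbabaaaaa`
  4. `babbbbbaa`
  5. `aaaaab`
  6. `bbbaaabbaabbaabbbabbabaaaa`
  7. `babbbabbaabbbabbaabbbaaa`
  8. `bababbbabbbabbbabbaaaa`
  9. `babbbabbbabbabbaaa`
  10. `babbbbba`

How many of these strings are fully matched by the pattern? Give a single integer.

1 → match
2 → no match — must start with `babb`
3 → no match
4 → match
5 → no match — must start with `babb`
6 → no match — must start with `babb`
7 → match
8 → no match — must start with `babb`
9 → match
10 → match
Total matched: 5

5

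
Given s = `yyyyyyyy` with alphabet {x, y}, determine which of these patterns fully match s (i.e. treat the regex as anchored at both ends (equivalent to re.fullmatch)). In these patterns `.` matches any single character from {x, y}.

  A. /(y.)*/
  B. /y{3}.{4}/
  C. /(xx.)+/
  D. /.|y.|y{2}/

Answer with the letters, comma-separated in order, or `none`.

A → match
B → no match
C → no match — must start with `xx`
D → no match

A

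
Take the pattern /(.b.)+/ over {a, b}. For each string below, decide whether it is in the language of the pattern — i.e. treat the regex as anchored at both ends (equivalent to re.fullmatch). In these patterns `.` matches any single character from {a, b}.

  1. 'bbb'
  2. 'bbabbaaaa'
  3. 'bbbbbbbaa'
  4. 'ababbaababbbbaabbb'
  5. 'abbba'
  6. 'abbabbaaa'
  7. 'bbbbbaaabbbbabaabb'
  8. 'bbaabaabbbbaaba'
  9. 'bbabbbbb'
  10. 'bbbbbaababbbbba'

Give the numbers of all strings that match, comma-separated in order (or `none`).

1, 8, 10

1. 'bbb' → match
2. 'bbabbaaaa' → no match
3. 'bbbbbbbaa' → no match
4 → no match
5. 'abbba' → no match
6. 'abbabbaaa' → no match
7 → no match
8 → match
9. 'bbabbbbb' → no match
10 → match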